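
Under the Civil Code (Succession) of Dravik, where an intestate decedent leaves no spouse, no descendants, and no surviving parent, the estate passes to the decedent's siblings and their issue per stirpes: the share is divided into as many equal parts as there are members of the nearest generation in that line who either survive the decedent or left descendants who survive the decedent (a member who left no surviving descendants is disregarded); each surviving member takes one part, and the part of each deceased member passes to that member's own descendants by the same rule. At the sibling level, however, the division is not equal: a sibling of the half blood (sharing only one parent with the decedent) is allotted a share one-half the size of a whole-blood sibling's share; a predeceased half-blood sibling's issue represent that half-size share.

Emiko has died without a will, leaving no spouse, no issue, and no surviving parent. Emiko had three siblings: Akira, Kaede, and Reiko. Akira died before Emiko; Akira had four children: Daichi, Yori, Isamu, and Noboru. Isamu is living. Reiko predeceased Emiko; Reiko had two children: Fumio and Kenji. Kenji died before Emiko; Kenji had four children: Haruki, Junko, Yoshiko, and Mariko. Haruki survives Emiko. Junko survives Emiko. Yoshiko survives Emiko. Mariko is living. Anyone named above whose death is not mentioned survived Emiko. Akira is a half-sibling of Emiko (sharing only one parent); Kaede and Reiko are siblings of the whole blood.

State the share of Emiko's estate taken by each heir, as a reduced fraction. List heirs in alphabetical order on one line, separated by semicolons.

No spouse, descendants, or parent survives, so the estate passes to Emiko's siblings per stirpes.
Half-blood siblings count for one-half the weight of whole-blood siblings at the initial division.
Dividing 1 in proportion to weights (total weight 5/2): Akira (weight 1/2) → 1/5; Kaede (weight 1) → 2/5; Reiko (weight 1) → 2/5.
Akira predeceased; the 1/5 allotted to Akira's branch passes to Akira's issue by representation.
The 1/5 is divided into 4 equal shares of 1/20 among Daichi, Yori, Isamu, Noboru.
Daichi is living and takes 1/20.
Yori is living and takes 1/20.
Isamu is living and takes 1/20.
Noboru is living and takes 1/20.
Kaede is living and takes 2/5.
Reiko predeceased; the 2/5 allotted to Reiko's branch passes to Reiko's issue by representation.
The 2/5 is divided into 2 equal shares of 1/5 among Fumio, Kenji.
Fumio is living and takes 1/5.
Kenji predeceased; the 1/5 allotted to Kenji's branch passes to Kenji's issue by representation.
The 1/5 is divided into 4 equal shares of 1/20 among Haruki, Junko, Yoshiko, Mariko.
Haruki is living and takes 1/20.
Junko is living and takes 1/20.
Yoshiko is living and takes 1/20.
Mariko is living and takes 1/20.

Daichi 1/20; Fumio 1/5; Haruki 1/20; Isamu 1/20; Junko 1/20; Kaede 2/5; Mariko 1/20; Noboru 1/20; Yori 1/20; Yoshiko 1/20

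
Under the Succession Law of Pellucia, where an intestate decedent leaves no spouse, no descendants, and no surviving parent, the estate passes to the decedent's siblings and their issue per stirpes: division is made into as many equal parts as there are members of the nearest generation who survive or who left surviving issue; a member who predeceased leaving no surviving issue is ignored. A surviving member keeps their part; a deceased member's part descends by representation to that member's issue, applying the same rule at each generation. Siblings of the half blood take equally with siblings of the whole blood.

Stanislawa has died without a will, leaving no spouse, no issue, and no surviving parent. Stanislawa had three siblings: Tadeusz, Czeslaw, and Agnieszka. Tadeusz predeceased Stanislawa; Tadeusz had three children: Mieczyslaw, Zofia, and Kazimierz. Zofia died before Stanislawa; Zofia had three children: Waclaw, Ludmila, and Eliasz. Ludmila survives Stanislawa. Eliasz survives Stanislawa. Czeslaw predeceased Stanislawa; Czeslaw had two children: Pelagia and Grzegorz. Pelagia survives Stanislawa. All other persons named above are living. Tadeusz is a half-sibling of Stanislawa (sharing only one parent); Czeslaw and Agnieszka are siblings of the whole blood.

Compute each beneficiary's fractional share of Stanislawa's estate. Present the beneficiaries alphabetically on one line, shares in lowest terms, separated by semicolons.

Agnieszka 1/3; Eliasz 1/27; Grzegorz 1/6; Kazimierz 1/9; Ludmila 1/27; Mieczyslaw 1/9; Pelagia 1/6; Waclaw 1/27

No spouse, descendants, or parent survives, so the estate passes to Stanislawa's siblings per stirpes.
Half-blood and whole-blood siblings take equally under the stated rule.
The estate is divided into 3 equal shares of 1/3 among Tadeusz, Czeslaw, Agnieszka.
Tadeusz predeceased; the 1/3 allotted to Tadeusz's branch passes to Tadeusz's issue by representation.
The 1/3 is divided into 3 equal shares of 1/9 among Mieczyslaw, Zofia, Kazimierz.
Mieczyslaw is living and takes 1/9.
Zofia predeceased; the 1/9 allotted to Zofia's branch passes to Zofia's issue by representation.
The 1/9 is divided into 3 equal shares of 1/27 among Waclaw, Ludmila, Eliasz.
Waclaw is living and takes 1/27.
Ludmila is living and takes 1/27.
Eliasz is living and takes 1/27.
Kazimierz is living and takes 1/9.
Czeslaw predeceased; the 1/3 allotted to Czeslaw's branch passes to Czeslaw's issue by representation.
The 1/3 is divided into 2 equal shares of 1/6 among Pelagia, Grzegorz.
Pelagia is living and takes 1/6.
Grzegorz is living and takes 1/6.
Agnieszka is living and takes 1/3.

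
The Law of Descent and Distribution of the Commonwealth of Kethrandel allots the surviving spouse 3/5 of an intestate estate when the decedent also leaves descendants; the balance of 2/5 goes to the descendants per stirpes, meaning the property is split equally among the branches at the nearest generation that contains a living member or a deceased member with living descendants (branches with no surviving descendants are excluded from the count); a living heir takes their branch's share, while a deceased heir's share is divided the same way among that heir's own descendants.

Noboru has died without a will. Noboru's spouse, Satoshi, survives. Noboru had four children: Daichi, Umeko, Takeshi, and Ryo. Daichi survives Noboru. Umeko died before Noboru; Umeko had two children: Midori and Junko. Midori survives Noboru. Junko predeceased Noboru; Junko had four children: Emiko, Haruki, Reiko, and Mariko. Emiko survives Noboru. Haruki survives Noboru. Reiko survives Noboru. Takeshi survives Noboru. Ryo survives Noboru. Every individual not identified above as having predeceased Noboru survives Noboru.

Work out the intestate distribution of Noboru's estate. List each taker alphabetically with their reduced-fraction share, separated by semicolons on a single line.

Daichi 1/10; Emiko 1/80; Haruki 1/80; Mariko 1/80; Midori 1/20; Reiko 1/80; Ryo 1/10; Satoshi 3/5; Takeshi 1/10

Satoshi, as surviving spouse, takes 3/5.
The remaining 2/5 passes to Noboru's descendants per stirpes.
The 2/5 is divided into 4 equal shares of 1/10 among Daichi, Umeko, Takeshi, Ryo.
Daichi is living and takes 1/10.
Umeko predeceased; the 1/10 allotted to Umeko's branch passes to Umeko's issue by representation.
The 1/10 is divided into 2 equal shares of 1/20 among Midori, Junko.
Midori is living and takes 1/20.
Junko predeceased; the 1/20 allotted to Junko's branch passes to Junko's issue by representation.
The 1/20 is divided into 4 equal shares of 1/80 among Emiko, Haruki, Reiko, Mariko.
Emiko is living and takes 1/80.
Haruki is living and takes 1/80.
Reiko is living and takes 1/80.
Mariko is living and takes 1/80.
Takeshi is living and takes 1/10.
Ryo is living and takes 1/10.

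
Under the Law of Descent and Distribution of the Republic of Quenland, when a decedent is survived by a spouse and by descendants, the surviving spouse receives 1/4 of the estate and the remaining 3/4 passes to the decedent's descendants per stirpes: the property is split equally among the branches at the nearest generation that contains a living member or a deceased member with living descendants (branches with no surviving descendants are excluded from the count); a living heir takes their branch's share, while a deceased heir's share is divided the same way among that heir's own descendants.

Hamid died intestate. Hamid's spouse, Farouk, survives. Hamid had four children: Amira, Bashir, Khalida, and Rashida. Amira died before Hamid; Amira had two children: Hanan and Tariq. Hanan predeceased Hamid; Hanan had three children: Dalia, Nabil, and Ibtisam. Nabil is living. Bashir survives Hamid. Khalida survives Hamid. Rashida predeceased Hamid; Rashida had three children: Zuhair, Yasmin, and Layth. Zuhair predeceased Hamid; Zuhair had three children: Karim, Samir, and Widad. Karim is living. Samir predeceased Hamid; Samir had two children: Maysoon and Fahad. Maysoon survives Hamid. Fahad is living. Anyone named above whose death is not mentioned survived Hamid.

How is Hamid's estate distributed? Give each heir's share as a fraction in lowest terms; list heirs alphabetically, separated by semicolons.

Bashir 3/16; Dalia 1/32; Fahad 1/96; Farouk 1/4; Ibtisam 1/32; Karim 1/48; Khalida 3/16; Layth 1/16; Maysoon 1/96; Nabil 1/32; Tariq 3/32; Widad 1/48; Yasmin 1/16

Farouk, as surviving spouse, takes 1/4.
The remaining 3/4 passes to Hamid's descendants per stirpes.
The 3/4 is divided into 4 equal shares of 3/16 among Amira, Bashir, Khalida, Rashida.
Amira predeceased; the 3/16 allotted to Amira's branch passes to Amira's issue by representation.
The 3/16 is divided into 2 equal shares of 3/32 among Hanan, Tariq.
Hanan predeceased; the 3/32 allotted to Hanan's branch passes to Hanan's issue by representation.
The 3/32 is divided into 3 equal shares of 1/32 among Dalia, Nabil, Ibtisam.
Dalia is living and takes 1/32.
Nabil is living and takes 1/32.
Ibtisam is living and takes 1/32.
Tariq is living and takes 3/32.
Bashir is living and takes 3/16.
Khalida is living and takes 3/16.
Rashida predeceased; the 3/16 allotted to Rashida's branch passes to Rashida's issue by representation.
The 3/16 is divided into 3 equal shares of 1/16 among Zuhair, Yasmin, Layth.
Zuhair predeceased; the 1/16 allotted to Zuhair's branch passes to Zuhair's issue by representation.
The 1/16 is divided into 3 equal shares of 1/48 among Karim, Samir, Widad.
Karim is living and takes 1/48.
Samir predeceased; the 1/48 allotted to Samir's branch passes to Samir's issue by representation.
The 1/48 is divided into 2 equal shares of 1/96 among Maysoon, Fahad.
Maysoon is living and takes 1/96.
Fahad is living and takes 1/96.
Widad is living and takes 1/48.
Yasmin is living and takes 1/16.
Layth is living and takes 1/16.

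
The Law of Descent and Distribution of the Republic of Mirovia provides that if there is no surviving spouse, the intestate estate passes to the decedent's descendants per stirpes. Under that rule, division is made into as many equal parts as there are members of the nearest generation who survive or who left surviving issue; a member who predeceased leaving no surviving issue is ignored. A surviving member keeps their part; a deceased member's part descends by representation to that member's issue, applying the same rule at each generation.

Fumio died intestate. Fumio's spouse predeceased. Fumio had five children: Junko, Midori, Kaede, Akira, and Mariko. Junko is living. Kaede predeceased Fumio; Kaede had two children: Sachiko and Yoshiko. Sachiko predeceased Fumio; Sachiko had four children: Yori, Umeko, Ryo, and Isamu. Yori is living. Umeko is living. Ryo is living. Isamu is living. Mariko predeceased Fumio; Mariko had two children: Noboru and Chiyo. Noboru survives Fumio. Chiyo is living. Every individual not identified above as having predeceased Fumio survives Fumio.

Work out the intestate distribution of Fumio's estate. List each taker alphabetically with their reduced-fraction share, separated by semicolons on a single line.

Akira 1/5; Chiyo 1/10; Isamu 1/40; Junko 1/5; Midori 1/5; Noboru 1/10; Ryo 1/40; Umeko 1/40; Yori 1/40; Yoshiko 1/10

There is no surviving spouse, so the entire estate passes to Fumio's descendants per stirpes.
The estate is divided into 5 equal shares of 1/5 among Junko, Midori, Kaede, Akira, Mariko.
Junko is living and takes 1/5.
Midori is living and takes 1/5.
Kaede predeceased; the 1/5 allotted to Kaede's branch passes to Kaede's issue by representation.
The 1/5 is divided into 2 equal shares of 1/10 among Sachiko, Yoshiko.
Sachiko predeceased; the 1/10 allotted to Sachiko's branch passes to Sachiko's issue by representation.
The 1/10 is divided into 4 equal shares of 1/40 among Yori, Umeko, Ryo, Isamu.
Yori is living and takes 1/40.
Umeko is living and takes 1/40.
Ryo is living and takes 1/40.
Isamu is living and takes 1/40.
Yoshiko is living and takes 1/10.
Akira is living and takes 1/5.
Mariko predeceased; the 1/5 allotted to Mariko's branch passes to Mariko's issue by representation.
The 1/5 is divided into 2 equal shares of 1/10 among Noboru, Chiyo.
Noboru is living and takes 1/10.
Chiyo is living and takes 1/10.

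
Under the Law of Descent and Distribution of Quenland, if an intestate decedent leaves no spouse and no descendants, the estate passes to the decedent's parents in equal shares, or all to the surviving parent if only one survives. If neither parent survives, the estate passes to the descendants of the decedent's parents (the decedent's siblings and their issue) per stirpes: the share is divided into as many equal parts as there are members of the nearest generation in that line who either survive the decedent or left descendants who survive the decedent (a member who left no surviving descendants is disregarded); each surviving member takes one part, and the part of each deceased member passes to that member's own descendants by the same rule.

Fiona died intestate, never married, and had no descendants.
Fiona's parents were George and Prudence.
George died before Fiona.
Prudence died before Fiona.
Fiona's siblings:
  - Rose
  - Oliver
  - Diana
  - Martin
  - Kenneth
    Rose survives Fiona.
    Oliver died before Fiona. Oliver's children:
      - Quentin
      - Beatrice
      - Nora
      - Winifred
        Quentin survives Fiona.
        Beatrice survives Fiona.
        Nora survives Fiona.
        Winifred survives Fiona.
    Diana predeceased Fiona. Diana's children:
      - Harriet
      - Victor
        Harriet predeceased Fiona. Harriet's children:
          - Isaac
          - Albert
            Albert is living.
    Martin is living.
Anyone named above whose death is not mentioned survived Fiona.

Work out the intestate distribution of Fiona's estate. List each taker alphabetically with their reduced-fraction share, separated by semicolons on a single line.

Albert 1/20; Beatrice 1/20; Isaac 1/20; Kenneth 1/5; Martin 1/5; Nora 1/20; Quentin 1/20; Rose 1/5; Victor 1/10; Winifred 1/20

Neither parent survives and there are no descendants, so the estate passes to Fiona's siblings and their issue per stirpes.
The estate is divided into 5 equal shares of 1/5 among Rose, Oliver, Diana, Martin, Kenneth.
Rose is living and takes 1/5.
Oliver predeceased; the 1/5 allotted to Oliver's branch passes to Oliver's issue by representation.
The 1/5 is divided into 4 equal shares of 1/20 among Quentin, Beatrice, Nora, Winifred.
Quentin is living and takes 1/20.
Beatrice is living and takes 1/20.
Nora is living and takes 1/20.
Winifred is living and takes 1/20.
Diana predeceased; the 1/5 allotted to Diana's branch passes to Diana's issue by representation.
The 1/5 is divided into 2 equal shares of 1/10 among Harriet, Victor.
Harriet predeceased; the 1/10 allotted to Harriet's branch passes to Harriet's issue by representation.
The 1/10 is divided into 2 equal shares of 1/20 among Isaac, Albert.
Isaac is living and takes 1/20.
Albert is living and takes 1/20.
Victor is living and takes 1/10.
Martin is living and takes 1/5.
Kenneth is living and takes 1/5.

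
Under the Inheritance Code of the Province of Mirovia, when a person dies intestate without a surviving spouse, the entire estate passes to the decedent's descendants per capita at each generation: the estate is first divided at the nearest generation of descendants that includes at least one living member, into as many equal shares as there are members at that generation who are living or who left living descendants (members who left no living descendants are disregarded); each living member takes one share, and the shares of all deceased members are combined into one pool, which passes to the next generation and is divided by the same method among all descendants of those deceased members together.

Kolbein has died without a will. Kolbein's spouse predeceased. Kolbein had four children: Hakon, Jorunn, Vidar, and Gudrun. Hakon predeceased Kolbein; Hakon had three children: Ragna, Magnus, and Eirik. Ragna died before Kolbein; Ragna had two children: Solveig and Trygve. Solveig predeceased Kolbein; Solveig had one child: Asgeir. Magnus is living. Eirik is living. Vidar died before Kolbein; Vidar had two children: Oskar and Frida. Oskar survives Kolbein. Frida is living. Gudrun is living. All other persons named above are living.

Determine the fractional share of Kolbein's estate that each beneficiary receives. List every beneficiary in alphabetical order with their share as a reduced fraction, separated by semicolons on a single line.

There is no surviving spouse, so the entire estate passes to Kolbein's descendants per capita at each generation.
At generation 1 (Hakon, Jorunn, Vidar, Gudrun) there are 4 shares of (1)/4 = 1/4 each.
Living: Jorunn and Gudrun — each takes 1/4.
Deceased: Hakon and Vidar. Their combined 1/2 is pooled and carried to generation 2.
At generation 2 (Ragna, Magnus, Eirik, Oskar, Frida) there are 5 shares of (1/2)/5 = 1/10 each.
Living: Magnus, Eirik, Oskar, and Frida — each takes 1/10.
Deceased: Ragna. That 1/10 share is carried to generation 3.
At generation 3 (Solveig, Trygve) there are 2 shares of (1/10)/2 = 1/20 each.
Living: Trygve — each takes 1/20.
Deceased: Solveig. That 1/20 share is carried to generation 4.
At generation 4 (Asgeir) there are 1 shares of (1/20)/1 = 1/20 each.
Living: Asgeir — each takes 1/20.

Asgeir 1/20; Eirik 1/10; Frida 1/10; Gudrun 1/4; Jorunn 1/4; Magnus 1/10; Oskar 1/10; Trygve 1/20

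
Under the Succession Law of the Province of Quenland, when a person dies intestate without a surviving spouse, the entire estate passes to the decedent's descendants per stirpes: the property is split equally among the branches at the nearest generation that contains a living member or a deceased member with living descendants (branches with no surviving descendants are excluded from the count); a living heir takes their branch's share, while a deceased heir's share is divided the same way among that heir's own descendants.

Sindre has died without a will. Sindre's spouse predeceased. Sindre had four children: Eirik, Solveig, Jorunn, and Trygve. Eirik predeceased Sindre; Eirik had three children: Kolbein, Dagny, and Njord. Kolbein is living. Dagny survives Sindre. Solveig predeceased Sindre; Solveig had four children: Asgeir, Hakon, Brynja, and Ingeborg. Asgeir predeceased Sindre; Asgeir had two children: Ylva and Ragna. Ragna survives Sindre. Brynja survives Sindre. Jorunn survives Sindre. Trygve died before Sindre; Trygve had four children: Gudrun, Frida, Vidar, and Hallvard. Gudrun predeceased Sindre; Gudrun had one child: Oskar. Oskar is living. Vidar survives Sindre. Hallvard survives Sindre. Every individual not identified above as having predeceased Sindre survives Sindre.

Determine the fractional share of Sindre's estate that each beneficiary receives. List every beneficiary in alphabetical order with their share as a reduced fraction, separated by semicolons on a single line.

Brynja 1/16; Dagny 1/12; Frida 1/16; Hakon 1/16; Hallvard 1/16; Ingeborg 1/16; Jorunn 1/4; Kolbein 1/12; Njord 1/12; Oskar 1/16; Ragna 1/32; Vidar 1/16; Ylva 1/32

There is no surviving spouse, so the entire estate passes to Sindre's descendants per stirpes.
The estate is divided into 4 equal shares of 1/4 among Eirik, Solveig, Jorunn, Trygve.
Eirik predeceased; the 1/4 allotted to Eirik's branch passes to Eirik's issue by representation.
The 1/4 is divided into 3 equal shares of 1/12 among Kolbein, Dagny, Njord.
Kolbein is living and takes 1/12.
Dagny is living and takes 1/12.
Njord is living and takes 1/12.
Solveig predeceased; the 1/4 allotted to Solveig's branch passes to Solveig's issue by representation.
The 1/4 is divided into 4 equal shares of 1/16 among Asgeir, Hakon, Brynja, Ingeborg.
Asgeir predeceased; the 1/16 allotted to Asgeir's branch passes to Asgeir's issue by representation.
The 1/16 is divided into 2 equal shares of 1/32 among Ylva, Ragna.
Ylva is living and takes 1/32.
Ragna is living and takes 1/32.
Hakon is living and takes 1/16.
Brynja is living and takes 1/16.
Ingeborg is living and takes 1/16.
Jorunn is living and takes 1/4.
Trygve predeceased; the 1/4 allotted to Trygve's branch passes to Trygve's issue by representation.
The 1/4 is divided into 4 equal shares of 1/16 among Gudrun, Frida, Vidar, Hallvard.
Gudrun predeceased; the 1/16 allotted to Gudrun's branch passes to Gudrun's issue by representation.
Oskar is the sole taker at this level and receives the full 1/16.
Frida is living and takes 1/16.
Vidar is living and takes 1/16.
Hallvard is living and takes 1/16.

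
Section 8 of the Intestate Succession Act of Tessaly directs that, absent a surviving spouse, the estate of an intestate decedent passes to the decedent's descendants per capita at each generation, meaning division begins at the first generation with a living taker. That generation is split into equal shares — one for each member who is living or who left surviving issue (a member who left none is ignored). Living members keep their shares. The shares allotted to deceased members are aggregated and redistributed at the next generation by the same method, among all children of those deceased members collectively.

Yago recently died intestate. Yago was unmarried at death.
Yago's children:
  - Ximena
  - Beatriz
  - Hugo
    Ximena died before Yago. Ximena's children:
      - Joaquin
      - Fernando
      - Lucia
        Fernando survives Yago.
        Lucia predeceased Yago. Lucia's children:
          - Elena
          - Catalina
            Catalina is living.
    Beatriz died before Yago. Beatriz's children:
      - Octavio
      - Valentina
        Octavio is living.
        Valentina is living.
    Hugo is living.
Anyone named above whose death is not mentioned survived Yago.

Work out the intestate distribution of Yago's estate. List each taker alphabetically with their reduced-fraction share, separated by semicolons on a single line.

There is no surviving spouse, so the entire estate passes to Yago's descendants per capita at each generation.
At generation 1 (Ximena, Beatriz, Hugo) there are 3 shares of (1)/3 = 1/3 each.
Living: Hugo — each takes 1/3.
Deceased: Ximena and Beatriz. Their combined 2/3 is pooled and carried to generation 2.
At generation 2 (Joaquin, Fernando, Lucia, Octavio, Valentina) there are 5 shares of (2/3)/5 = 2/15 each.
Living: Joaquin, Fernando, Octavio, and Valentina — each takes 2/15.
Deceased: Lucia. That 2/15 share is carried to generation 3.
At generation 3 (Elena, Catalina) there are 2 shares of (2/15)/2 = 1/15 each.
Living: Elena and Catalina — each takes 1/15.

Catalina 1/15; Elena 1/15; Fernando 2/15; Hugo 1/3; Joaquin 2/15; Octavio 2/15; Valentina 2/15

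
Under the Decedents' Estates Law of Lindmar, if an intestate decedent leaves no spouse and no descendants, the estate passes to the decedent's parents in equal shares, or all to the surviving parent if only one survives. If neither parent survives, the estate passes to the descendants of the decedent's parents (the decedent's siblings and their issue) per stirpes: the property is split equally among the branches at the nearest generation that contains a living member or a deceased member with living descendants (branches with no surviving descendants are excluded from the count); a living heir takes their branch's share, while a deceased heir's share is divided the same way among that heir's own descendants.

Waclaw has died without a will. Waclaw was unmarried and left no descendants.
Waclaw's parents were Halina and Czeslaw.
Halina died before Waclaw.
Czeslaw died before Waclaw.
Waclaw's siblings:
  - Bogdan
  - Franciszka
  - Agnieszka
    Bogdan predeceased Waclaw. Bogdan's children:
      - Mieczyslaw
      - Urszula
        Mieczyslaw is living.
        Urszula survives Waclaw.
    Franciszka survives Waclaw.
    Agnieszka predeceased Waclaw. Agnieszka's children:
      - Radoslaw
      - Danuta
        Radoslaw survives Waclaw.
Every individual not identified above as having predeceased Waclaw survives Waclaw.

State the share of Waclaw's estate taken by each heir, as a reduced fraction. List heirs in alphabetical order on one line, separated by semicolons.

Danuta 1/6; Franciszka 1/3; Mieczyslaw 1/6; Radoslaw 1/6; Urszula 1/6

Neither parent survives and there are no descendants, so the estate passes to Waclaw's siblings and their issue per stirpes.
The estate is divided into 3 equal shares of 1/3 among Bogdan, Franciszka, Agnieszka.
Bogdan predeceased; the 1/3 allotted to Bogdan's branch passes to Bogdan's issue by representation.
The 1/3 is divided into 2 equal shares of 1/6 among Mieczyslaw, Urszula.
Mieczyslaw is living and takes 1/6.
Urszula is living and takes 1/6.
Franciszka is living and takes 1/3.
Agnieszka predeceased; the 1/3 allotted to Agnieszka's branch passes to Agnieszka's issue by representation.
The 1/3 is divided into 2 equal shares of 1/6 among Radoslaw, Danuta.
Radoslaw is living and takes 1/6.
Danuta is living and takes 1/6.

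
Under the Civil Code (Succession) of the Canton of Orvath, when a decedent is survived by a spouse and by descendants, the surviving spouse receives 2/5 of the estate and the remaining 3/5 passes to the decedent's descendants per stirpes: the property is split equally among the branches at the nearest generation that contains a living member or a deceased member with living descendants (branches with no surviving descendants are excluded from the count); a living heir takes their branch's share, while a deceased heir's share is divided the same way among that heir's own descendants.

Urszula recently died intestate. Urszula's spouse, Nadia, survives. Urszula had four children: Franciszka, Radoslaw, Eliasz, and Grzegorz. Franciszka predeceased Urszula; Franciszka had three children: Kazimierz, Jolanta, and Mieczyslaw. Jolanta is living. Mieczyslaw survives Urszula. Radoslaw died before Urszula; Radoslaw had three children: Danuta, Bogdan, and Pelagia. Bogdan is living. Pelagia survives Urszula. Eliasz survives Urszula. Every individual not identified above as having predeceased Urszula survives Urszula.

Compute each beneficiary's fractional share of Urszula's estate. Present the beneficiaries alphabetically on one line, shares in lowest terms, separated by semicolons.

Nadia, as surviving spouse, takes 2/5.
The remaining 3/5 passes to Urszula's descendants per stirpes.
The 3/5 is divided into 4 equal shares of 3/20 among Franciszka, Radoslaw, Eliasz, Grzegorz.
Franciszka predeceased; the 3/20 allotted to Franciszka's branch passes to Franciszka's issue by representation.
The 3/20 is divided into 3 equal shares of 1/20 among Kazimierz, Jolanta, Mieczyslaw.
Kazimierz is living and takes 1/20.
Jolanta is living and takes 1/20.
Mieczyslaw is living and takes 1/20.
Radoslaw predeceased; the 3/20 allotted to Radoslaw's branch passes to Radoslaw's issue by representation.
The 3/20 is divided into 3 equal shares of 1/20 among Danuta, Bogdan, Pelagia.
Danuta is living and takes 1/20.
Bogdan is living and takes 1/20.
Pelagia is living and takes 1/20.
Eliasz is living and takes 3/20.
Grzegorz is living and takes 3/20.

Bogdan 1/20; Danuta 1/20; Eliasz 3/20; Grzegorz 3/20; Jolanta 1/20; Kazimierz 1/20; Mieczyslaw 1/20; Nadia 2/5; Pelagia 1/20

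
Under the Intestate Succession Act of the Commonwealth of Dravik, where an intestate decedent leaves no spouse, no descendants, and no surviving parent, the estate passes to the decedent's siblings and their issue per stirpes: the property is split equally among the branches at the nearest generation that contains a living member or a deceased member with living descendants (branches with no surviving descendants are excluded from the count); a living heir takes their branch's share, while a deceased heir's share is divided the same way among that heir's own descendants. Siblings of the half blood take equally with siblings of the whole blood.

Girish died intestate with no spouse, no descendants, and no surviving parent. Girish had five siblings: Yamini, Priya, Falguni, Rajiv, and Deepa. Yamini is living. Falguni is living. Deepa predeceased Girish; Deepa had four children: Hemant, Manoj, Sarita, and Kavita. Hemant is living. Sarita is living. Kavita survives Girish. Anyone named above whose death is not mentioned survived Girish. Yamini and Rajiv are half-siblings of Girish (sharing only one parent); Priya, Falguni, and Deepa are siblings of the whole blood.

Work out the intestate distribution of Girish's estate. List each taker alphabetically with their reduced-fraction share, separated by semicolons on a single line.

No spouse, descendants, or parent survives, so the estate passes to Girish's siblings per stirpes.
Half-blood and whole-blood siblings take equally under the stated rule.
The estate is divided into 5 equal shares of 1/5 among Yamini, Priya, Falguni, Rajiv, Deepa.
Yamini is living and takes 1/5.
Priya is living and takes 1/5.
Falguni is living and takes 1/5.
Rajiv is living and takes 1/5.
Deepa predeceased; the 1/5 allotted to Deepa's branch passes to Deepa's issue by representation.
The 1/5 is divided into 4 equal shares of 1/20 among Hemant, Manoj, Sarita, Kavita.
Hemant is living and takes 1/20.
Manoj is living and takes 1/20.
Sarita is living and takes 1/20.
Kavita is living and takes 1/20.

Falguni 1/5; Hemant 1/20; Kavita 1/20; Manoj 1/20; Priya 1/5; Rajiv 1/5; Sarita 1/20; Yamini 1/5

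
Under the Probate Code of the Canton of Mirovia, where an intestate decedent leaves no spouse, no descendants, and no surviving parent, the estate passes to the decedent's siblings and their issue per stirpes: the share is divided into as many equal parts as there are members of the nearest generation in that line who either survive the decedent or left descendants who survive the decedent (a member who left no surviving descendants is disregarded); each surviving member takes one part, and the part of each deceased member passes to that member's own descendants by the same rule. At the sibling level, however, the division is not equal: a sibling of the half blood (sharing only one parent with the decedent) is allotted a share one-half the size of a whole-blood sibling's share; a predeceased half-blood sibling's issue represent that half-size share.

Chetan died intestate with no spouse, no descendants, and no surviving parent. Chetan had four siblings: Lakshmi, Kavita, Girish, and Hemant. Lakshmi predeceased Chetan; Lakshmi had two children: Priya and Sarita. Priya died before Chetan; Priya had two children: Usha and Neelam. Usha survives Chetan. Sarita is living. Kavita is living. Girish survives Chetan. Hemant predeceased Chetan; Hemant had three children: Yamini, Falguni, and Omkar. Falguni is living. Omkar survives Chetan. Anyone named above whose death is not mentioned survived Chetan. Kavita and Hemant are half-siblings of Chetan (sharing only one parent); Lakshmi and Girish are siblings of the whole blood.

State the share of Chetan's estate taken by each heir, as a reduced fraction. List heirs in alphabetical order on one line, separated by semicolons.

No spouse, descendants, or parent survives, so the estate passes to Chetan's siblings per stirpes.
Half-blood siblings count for one-half the weight of whole-blood siblings at the initial division.
Dividing 1 in proportion to weights (total weight 3): Lakshmi (weight 1) → 1/3; Kavita (weight 1/2) → 1/6; Girish (weight 1) → 1/3; Hemant (weight 1/2) → 1/6.
Lakshmi predeceased; the 1/3 allotted to Lakshmi's branch passes to Lakshmi's issue by representation.
The 1/3 is divided into 2 equal shares of 1/6 among Priya, Sarita.
Priya predeceased; the 1/6 allotted to Priya's branch passes to Priya's issue by representation.
The 1/6 is divided into 2 equal shares of 1/12 among Usha, Neelam.
Usha is living and takes 1/12.
Neelam is living and takes 1/12.
Sarita is living and takes 1/6.
Kavita is living and takes 1/6.
Girish is living and takes 1/3.
Hemant predeceased; the 1/6 allotted to Hemant's branch passes to Hemant's issue by representation.
The 1/6 is divided into 3 equal shares of 1/18 among Yamini, Falguni, Omkar.
Yamini is living and takes 1/18.
Falguni is living and takes 1/18.
Omkar is living and takes 1/18.

Falguni 1/18; Girish 1/3; Kavita 1/6; Neelam 1/12; Omkar 1/18; Sarita 1/6; Usha 1/12; Yamini 1/18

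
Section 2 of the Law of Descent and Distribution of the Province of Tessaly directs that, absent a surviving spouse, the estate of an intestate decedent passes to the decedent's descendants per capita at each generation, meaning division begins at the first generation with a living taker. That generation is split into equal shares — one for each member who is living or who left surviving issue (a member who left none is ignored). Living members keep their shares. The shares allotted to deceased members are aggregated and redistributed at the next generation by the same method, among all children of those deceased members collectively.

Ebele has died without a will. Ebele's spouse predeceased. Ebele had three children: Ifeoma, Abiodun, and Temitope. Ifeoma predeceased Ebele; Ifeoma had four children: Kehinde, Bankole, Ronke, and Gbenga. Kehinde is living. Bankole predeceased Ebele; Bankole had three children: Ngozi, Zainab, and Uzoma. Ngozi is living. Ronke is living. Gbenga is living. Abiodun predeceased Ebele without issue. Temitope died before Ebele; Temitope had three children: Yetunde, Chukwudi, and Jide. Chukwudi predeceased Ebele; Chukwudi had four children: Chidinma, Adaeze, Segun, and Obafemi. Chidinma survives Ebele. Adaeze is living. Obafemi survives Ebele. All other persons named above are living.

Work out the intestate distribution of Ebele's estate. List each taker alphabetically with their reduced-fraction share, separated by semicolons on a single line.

There is no surviving spouse, so the entire estate passes to Ebele's descendants per capita at each generation.
No one at generation 1 (Ifeoma, Temitope) is living; moving to the next generation.
At generation 2 (Kehinde, Bankole, Ronke, Gbenga, Yetunde, Chukwudi, Jide) there are 7 shares of (1)/7 = 1/7 each.
Living: Kehinde, Ronke, Gbenga, Yetunde, and Jide — each takes 1/7.
Deceased: Bankole and Chukwudi. Their combined 2/7 is pooled and carried to generation 3.
At generation 3 (Ngozi, Zainab, Uzoma, Chidinma, Adaeze, Segun, Obafemi) there are 7 shares of (2/7)/7 = 2/49 each.
Living: Ngozi, Zainab, Uzoma, Chidinma, Adaeze, Segun, and Obafemi — each takes 2/49.

Adaeze 2/49; Chidinma 2/49; Gbenga 1/7; Jide 1/7; Kehinde 1/7; Ngozi 2/49; Obafemi 2/49; Ronke 1/7; Segun 2/49; Uzoma 2/49; Yetunde 1/7; Zainab 2/49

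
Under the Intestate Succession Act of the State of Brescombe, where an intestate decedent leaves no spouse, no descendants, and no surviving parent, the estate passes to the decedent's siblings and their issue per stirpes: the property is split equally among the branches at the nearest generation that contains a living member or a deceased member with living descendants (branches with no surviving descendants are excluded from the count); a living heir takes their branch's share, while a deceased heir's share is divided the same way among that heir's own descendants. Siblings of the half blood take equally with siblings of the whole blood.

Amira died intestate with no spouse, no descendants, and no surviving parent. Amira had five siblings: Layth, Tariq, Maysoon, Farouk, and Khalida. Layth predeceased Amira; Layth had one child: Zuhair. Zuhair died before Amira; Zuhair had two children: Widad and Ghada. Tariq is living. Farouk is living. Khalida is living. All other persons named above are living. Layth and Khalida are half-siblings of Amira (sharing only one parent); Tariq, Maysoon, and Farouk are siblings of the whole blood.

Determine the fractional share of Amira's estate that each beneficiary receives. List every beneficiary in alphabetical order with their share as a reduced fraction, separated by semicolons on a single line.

Farouk 1/5; Ghada 1/10; Khalida 1/5; Maysoon 1/5; Tariq 1/5; Widad 1/10

No spouse, descendants, or parent survives, so the estate passes to Amira's siblings per stirpes.
Half-blood and whole-blood siblings take equally under the stated rule.
The estate is divided into 5 equal shares of 1/5 among Layth, Tariq, Maysoon, Farouk, Khalida.
Layth predeceased; the 1/5 allotted to Layth's branch passes to Layth's issue by representation.
Zuhair's line is the sole branch at this level, so the full 1/5 passes to Zuhair's issue by representation.
The 1/5 is divided into 2 equal shares of 1/10 among Widad, Ghada.
Widad is living and takes 1/10.
Ghada is living and takes 1/10.
Tariq is living and takes 1/5.
Maysoon is living and takes 1/5.
Farouk is living and takes 1/5.
Khalida is living and takes 1/5.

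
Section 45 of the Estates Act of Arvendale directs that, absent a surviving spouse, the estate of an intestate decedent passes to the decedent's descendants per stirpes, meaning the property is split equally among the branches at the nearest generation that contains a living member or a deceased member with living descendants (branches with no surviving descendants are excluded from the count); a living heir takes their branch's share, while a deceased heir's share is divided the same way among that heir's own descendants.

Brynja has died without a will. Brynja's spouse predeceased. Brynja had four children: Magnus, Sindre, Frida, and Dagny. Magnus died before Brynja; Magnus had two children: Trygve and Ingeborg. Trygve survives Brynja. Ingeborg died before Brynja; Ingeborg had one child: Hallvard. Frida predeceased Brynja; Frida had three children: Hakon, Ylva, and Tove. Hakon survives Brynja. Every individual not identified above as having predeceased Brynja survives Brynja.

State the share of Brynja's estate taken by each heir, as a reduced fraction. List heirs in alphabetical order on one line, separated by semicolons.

There is no surviving spouse, so the entire estate passes to Brynja's descendants per stirpes.
The estate is divided into 4 equal shares of 1/4 among Magnus, Sindre, Frida, Dagny.
Magnus predeceased; the 1/4 allotted to Magnus's branch passes to Magnus's issue by representation.
The 1/4 is divided into 2 equal shares of 1/8 among Trygve, Ingeborg.
Trygve is living and takes 1/8.
Ingeborg predeceased; the 1/8 allotted to Ingeborg's branch passes to Ingeborg's issue by representation.
Hallvard is the sole taker at this level and receives the full 1/8.
Sindre is living and takes 1/4.
Frida predeceased; the 1/4 allotted to Frida's branch passes to Frida's issue by representation.
The 1/4 is divided into 3 equal shares of 1/12 among Hakon, Ylva, Tove.
Hakon is living and takes 1/12.
Ylva is living and takes 1/12.
Tove is living and takes 1/12.
Dagny is living and takes 1/4.

Dagny 1/4; Hakon 1/12; Hallvard 1/8; Sindre 1/4; Tove 1/12; Trygve 1/8; Ylva 1/12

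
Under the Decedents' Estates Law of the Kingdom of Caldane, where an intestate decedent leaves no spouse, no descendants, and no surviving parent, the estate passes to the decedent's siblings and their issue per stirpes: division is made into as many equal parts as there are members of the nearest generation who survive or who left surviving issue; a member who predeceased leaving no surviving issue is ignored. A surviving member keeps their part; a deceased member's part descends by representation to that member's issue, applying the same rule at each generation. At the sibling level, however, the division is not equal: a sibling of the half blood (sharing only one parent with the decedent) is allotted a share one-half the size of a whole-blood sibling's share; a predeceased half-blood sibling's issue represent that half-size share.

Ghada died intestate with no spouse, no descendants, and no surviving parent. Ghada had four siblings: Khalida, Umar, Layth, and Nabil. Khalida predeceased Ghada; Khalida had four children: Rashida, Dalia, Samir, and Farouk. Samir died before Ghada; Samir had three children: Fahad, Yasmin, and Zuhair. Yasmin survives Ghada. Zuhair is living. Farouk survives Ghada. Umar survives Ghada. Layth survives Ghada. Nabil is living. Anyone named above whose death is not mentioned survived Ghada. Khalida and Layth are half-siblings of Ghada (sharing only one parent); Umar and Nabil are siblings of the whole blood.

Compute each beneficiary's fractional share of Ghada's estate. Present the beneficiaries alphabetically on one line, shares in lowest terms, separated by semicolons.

No spouse, descendants, or parent survives, so the estate passes to Ghada's siblings per stirpes.
Half-blood siblings count for one-half the weight of whole-blood siblings at the initial division.
Dividing 1 in proportion to weights (total weight 3): Khalida (weight 1/2) → 1/6; Umar (weight 1) → 1/3; Layth (weight 1/2) → 1/6; Nabil (weight 1) → 1/3.
Khalida predeceased; the 1/6 allotted to Khalida's branch passes to Khalida's issue by representation.
The 1/6 is divided into 4 equal shares of 1/24 among Rashida, Dalia, Samir, Farouk.
Rashida is living and takes 1/24.
Dalia is living and takes 1/24.
Samir predeceased; the 1/24 allotted to Samir's branch passes to Samir's issue by representation.
The 1/24 is divided into 3 equal shares of 1/72 among Fahad, Yasmin, Zuhair.
Fahad is living and takes 1/72.
Yasmin is living and takes 1/72.
Zuhair is living and takes 1/72.
Farouk is living and takes 1/24.
Umar is living and takes 1/3.
Layth is living and takes 1/6.
Nabil is living and takes 1/3.

Dalia 1/24; Fahad 1/72; Farouk 1/24; Layth 1/6; Nabil 1/3; Rashida 1/24; Umar 1/3; Yasmin 1/72; Zuhair 1/72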